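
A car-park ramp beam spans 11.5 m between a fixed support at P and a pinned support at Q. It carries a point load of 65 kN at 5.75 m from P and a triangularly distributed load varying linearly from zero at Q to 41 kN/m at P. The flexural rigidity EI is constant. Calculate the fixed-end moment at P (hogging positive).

Remove the prop at Q; the released (primary) structure is a cantilever built in at P.
Deflection at Q on the released cantilever, summing each load's contribution:
  point load 65 at a = 5.75: Pa²(3L − a)/(6EI) = 10298/EI
  triangular load, peak 41 at the fixed end: w₀L⁴/(30EI) = 23903/EI
  δ_0 = 34201/EI
Tip deflection under a unit load at Q: L³/(3EI) = 507/EI.
Compatibility at Q: δ_0 − R_Q·δ_{QQ} = 0, so R_Q = 34201/507 = 67.46 kN.
Moment equilibrium about P: M_P = Σ(load moments about P) − R_Q·L = 1277 − 67.46×11.5 = 501.6 kN·m.

M_P = 501.6 kN·m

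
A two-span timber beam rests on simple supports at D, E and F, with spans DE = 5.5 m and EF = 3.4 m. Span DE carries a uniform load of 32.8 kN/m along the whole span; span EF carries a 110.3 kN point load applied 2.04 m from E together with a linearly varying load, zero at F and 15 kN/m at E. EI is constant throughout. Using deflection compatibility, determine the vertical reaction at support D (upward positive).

R_D = 71.09 kN

Release continuity at E by inserting a hinge; the redundant is the internal moment M_E. The primary structure is two simply-supported spans DE and EF.
Rotations at E on the released spans (each span's end-slope, ×1/EI):
  span DE: UDL 32.8: wL³/(24EI) = 227.4/EI
  span EF: point load 110.3 at a = 2.04: Pab(L + b)/(6LEI) = 71.4/EI
  span EF: triangular load, peak 15: w₀L³/(45EI) = 13.1/EI
  relative rotation θ_0 = (227.4 + 84.51)/EI = 311.9/EI
A unit hogging moment at E produces rotation L₁/(3EI) + L₂/(3EI) = 2.967/EI.
Slope continuity at E: θ_0 = M_E·2.967/EI, so M_E = 311.9/2.967 = 105.1 kN·m (hogging).
Span DE, ΣM about D with M_E applied at E: R_E^{DE}·5.5 = 496.1 + 105.1, so R_E^{DE} = 109.3 kN and R_D = 180.4 − 109.3 = 71.09 kN.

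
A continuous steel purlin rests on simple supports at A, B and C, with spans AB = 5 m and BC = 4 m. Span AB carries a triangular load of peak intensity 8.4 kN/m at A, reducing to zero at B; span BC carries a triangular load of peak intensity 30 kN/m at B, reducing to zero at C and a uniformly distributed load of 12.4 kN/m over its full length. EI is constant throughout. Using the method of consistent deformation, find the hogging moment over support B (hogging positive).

Insert a hinge at B; M_B is the redundant, and each span becomes simply supported.
End slopes at the hinge B, treating each span as simply supported:
  span AB: triangular load, peak 8.4: 7w₀L³/(360EI) = 20.42/EI
  span BC: triangular load, peak 30: w₀L³/(45EI) = 42.67/EI
  span BC: UDL 12.4: wL³/(24EI) = 33.07/EI
  relative rotation θ_0 = (20.42 + 75.73)/EI = 96.15/EI
A unit hogging moment at B produces rotation L₁/(3EI) + L₂/(3EI) = 3/EI.
Compatibility: M_B·(L₁+L₂)/(3EI) = θ_0, giving M_B = 32.05 kN·m (hogging).

M_B = 32.05 kN·m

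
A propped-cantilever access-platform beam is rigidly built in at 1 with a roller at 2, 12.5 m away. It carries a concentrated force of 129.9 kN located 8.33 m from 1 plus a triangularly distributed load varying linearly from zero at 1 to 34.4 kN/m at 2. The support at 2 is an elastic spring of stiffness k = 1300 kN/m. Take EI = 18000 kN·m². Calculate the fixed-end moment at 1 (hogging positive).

M_1 = 602.5 kN·m

Choose R_2 as the redundant. The primary structure is the cantilever fixed at 1.
Primary-structure tip deflection at 2 by superposition:
  point load 129.9 at a = 8.33: Pa²(3L − a)/(6EI) = 43821/EI
  triangular load, peak 34.4 at the free end: 11w₀L⁴/(120EI) = 76986/EI
  δ_0 = 120807/EI
Tip deflection under a unit load at 2: L³/(3EI) = 651/EI.
With EI = 18000 kN·m²: δ_0 = 6.7115 m and δ_{22} = 0.036169 m/kN.
Compatibility — the spring shortens by R_2/k under the reaction it provides: δ_0 − R_2·δ_{22} = R_2/k. With 1/k = 0.000769 m/kN, R_2 = δ_0 / (δ_{22} + 1/k) = 6.7115 / (0.036169 + 0.000769) = 181.7 kN.
Moment equilibrium about 1: M_1 = Σ(load moments about 1) − R_2·L = 2874 − 181.7×12.5 = 602.5 kN·m.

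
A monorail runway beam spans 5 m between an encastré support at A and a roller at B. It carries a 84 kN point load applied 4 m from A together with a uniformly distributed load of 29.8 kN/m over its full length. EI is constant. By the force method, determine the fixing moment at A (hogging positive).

Take the reaction at B as the redundant and release it; the primary structure is a cantilever fixed at A.
Primary-structure tip deflection at B by superposition:
  point load 84 at a = 4: Pa²(3L − a)/(6EI) = 2464/EI
  UDL 29.8: wL⁴/(8EI) = 2328/EI
  δ_0 = 4792/EI
Tip deflection under a unit load at B: L³/(3EI) = 41.67/EI.
The prop prevents deflection at B: R_B = δ_0/δ_{BB} = 4792/41.67 = 115 kN.
Moment equilibrium about A: M_A = Σ(load moments about A) − R_B·L = 708.5 − 115×5 = 133.4 kN·m.

M_A = 133.4 kN·m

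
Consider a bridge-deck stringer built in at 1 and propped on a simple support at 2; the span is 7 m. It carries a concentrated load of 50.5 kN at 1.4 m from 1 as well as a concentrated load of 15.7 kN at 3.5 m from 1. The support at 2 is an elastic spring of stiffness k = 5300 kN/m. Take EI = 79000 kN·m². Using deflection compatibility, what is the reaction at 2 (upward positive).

Release the roller at 2. Primary structure: cantilever fixed at 1.
Downward deflection at the released point 2 due to the loads:
  point load 50.5 at a = 1.4: Pa²(3L − a)/(6EI) = 323.3/EI
  point load 15.7 at a = 3.5: Pa²(3L − a)/(6EI) = 560.9/EI
  δ_0 = 884.3/EI
Flexibility coefficient — unit upward force at 2: δ_{22} = L³/(3EI) = 114.3/EI.
With EI = 79000 kN·m²: δ_0 = 0.011193 m and δ_{22} = 0.001447 m/kN.
Compatibility — the spring shortens by R_2/k under the reaction it provides: δ_0 − R_2·δ_{22} = R_2/k. With 1/k = 0.000189 m/kN, R_2 = δ_0 / (δ_{22} + 1/k) = 0.011193 / (0.001447 + 0.000189) = 6.842 kN.

R_2 = 6.842 kN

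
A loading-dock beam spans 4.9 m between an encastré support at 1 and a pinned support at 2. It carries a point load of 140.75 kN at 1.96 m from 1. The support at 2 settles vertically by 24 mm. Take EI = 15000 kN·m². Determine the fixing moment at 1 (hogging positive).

M_1 = 177.4 kN·m

Remove the prop at 2; the released (primary) structure is a cantilever built in at 1.
Deflection at 2 on the released cantilever, summing each load's contribution:
  point load 140.75 at a = 1.96: Pa²(3L − a)/(6EI) = 1148/EI
Flexibility coefficient — unit upward force at 2: δ_{22} = L³/(3EI) = 39.22/EI.
With EI = 15000 kN·m²: δ_0 = 0.07654 m and δ_{22} = 0.002614 m/kN.
Compatibility — the beam at 2 must follow the support down by 0.024 m: δ_0 − R_2·δ_{22} = 0.024, so R_2 = (0.07654 − 0.024)/0.002614 = 20.1 kN.
Moment equilibrium about 1: M_1 = Σ(load moments about 1) − R_2·L = 275.9 − 20.1×4.9 = 177.4 kN·m.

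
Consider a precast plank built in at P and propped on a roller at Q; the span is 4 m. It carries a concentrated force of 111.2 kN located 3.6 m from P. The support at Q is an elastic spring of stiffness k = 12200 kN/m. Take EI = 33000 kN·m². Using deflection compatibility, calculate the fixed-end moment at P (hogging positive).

Choose R_Q as the redundant. The primary structure is the cantilever fixed at P.
Downward deflection at the released point Q due to the loads:
  point load 111.2 at a = 3.6: Pa²(3L − a)/(6EI) = 2018/EI
Tip deflection under a unit load at Q: L³/(3EI) = 21.33/EI.
With EI = 33000 kN·m²: δ_0 = 0.06114 m and δ_{QQ} = 0.000646 m/kN.
Compatibility — the spring shortens by R_Q/k under the reaction it provides: δ_0 − R_Q·δ_{QQ} = R_Q/k. With 1/k = 0.000082 m/kN, R_Q = δ_0 / (δ_{QQ} + 1/k) = 0.06114 / (0.000646 + 0.000082) = 83.93 kN.
Moment equilibrium about P: M_P = Σ(load moments about P) − R_Q·L = 400.3 − 83.93×4 = 64.59 kN·m.

M_P = 64.59 kN·m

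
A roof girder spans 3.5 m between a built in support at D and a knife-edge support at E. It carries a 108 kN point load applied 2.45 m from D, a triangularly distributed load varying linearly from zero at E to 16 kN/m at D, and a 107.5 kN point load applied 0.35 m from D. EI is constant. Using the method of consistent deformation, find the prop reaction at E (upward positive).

Take the reaction at E as the redundant and release it; the primary structure is a cantilever fixed at D.
Free-end deflection of the primary structure under the applied loading (downward +):
  point load 108 at a = 2.45: Pa²(3L − a)/(6EI) = 869.8/EI
  triangular load, peak 16 at the fixed end: w₀L⁴/(30EI) = 80.03/EI
  point load 107.5 at a = 0.35: Pa²(3L − a)/(6EI) = 22.28/EI
  δ_0 = 972.1/EI
Tip deflection under a unit load at E: L³/(3EI) = 14.29/EI.
Compatibility at E: δ_0 − R_E·δ_{EE} = 0, so R_E = 972.1/14.29 = 68.02 kN.

R_E = 68.02 kN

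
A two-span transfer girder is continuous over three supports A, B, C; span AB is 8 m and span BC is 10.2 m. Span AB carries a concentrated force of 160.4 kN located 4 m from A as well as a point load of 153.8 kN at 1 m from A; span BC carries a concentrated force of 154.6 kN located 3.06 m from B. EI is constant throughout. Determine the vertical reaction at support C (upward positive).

R_C = 17.28 kN

Take M_B as the redundant. Released structure: two simple spans AB and BC with a hinge at B.
Rotations at B on the released spans (each span's end-slope, ×1/EI):
  span AB: point load 160.4 at a = 4: Pab(L + a)/(6LEI) = 641.6/EI
  span AB: point load 153.8 at a = 1: Pab(L + a)/(6LEI) = 201.9/EI
  span BC: point load 154.6 at a = 3.06: Pab(L + b)/(6LEI) = 957/EI
  relative rotation θ_0 = (843.5 + 957)/EI = 1800/EI
A unit hogging moment at B produces rotation L₁/(3EI) + L₂/(3EI) = 6.067/EI.
Compatibility: M_B·(L₁+L₂)/(3EI) = θ_0, giving M_B = 296.8 kN·m (hogging).
Span BC, ΣM about C: R_B^{BC}·10.2 = 1104 + 296.8, so R_B^{BC} = 137.3 kN and R_C = 154.6 − 137.3 = 17.28 kN.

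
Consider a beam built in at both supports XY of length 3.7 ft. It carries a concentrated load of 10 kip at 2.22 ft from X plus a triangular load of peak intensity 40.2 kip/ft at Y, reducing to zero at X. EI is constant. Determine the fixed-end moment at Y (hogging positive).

Release both end moments; the primary structure is a simply-supported span XY with redundants M_X and M_Y.
On the primary (simply-supported) span, the end slopes from the loading are:
  at X: point load 10 at a = 2.22: Pab(L + b)/(6LEI) = 7.666/EI
  at Y: point load 10 at a = 2.22: Pab(L + a)/(6LEI) = 8.762/EI
  at X: triangular load, peak 40.2: 7w₀L³/(360EI) = 39.59/EI
  at Y: triangular load, peak 40.2: w₀L³/(45EI) = 45.25/EI
  θ_X0 = 47.26/EI,  θ_Y0 = 54.01/EI
Flexibility coefficients: a unit moment at one end gives L/(3EI) there and L/(6EI) at the far end, so f₁₁ = f₂₂ = 1.233/EI and f₁₂ = f₂₁ = 0.6167/EI.
Compatibility — zero rotation at each built-in end:
  1.233 M_X + 0.6167 M_Y = 47.26
  0.6167 M_X + 1.233 M_Y = 54.01
Solving the pair gives M_X = 21.9 kip·ft and M_Y = 32.84 kip·ft (hogging).

M_Y = 32.84 kip·ft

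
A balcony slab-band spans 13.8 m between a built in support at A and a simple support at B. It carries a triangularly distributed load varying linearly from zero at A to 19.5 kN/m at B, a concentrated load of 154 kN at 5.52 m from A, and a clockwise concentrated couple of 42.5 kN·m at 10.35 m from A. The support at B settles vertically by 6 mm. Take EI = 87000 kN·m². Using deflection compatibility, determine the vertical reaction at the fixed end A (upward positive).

Take the reaction at B as the redundant and release it; the primary structure is a cantilever fixed at A.
Downward deflection at the released point B due to the loads:
  triangular load, peak 19.5 at the free end: 11w₀L⁴/(120EI) = 64828/EI
  point load 154 at a = 5.52: Pa²(3L − a)/(6EI) = 28061/EI
  clockwise couple 42.5 at a = 10.35: M₀a(2L − a)/(2EI) = 3794/EI
  δ_0 = 96683/EI
Flexibility coefficient — unit upward force at B: δ_{BB} = L³/(3EI) = 876/EI.
With EI = 87000 kN·m²: δ_0 = 1.1113 m and δ_{BB} = 0.010069 m/kN.
Compatibility — the beam at B must follow the support down by 0.006 m: δ_0 − R_B·δ_{BB} = 0.006, so R_B = (1.1113 − 0.006)/0.010069 = 109.8 kN.
Vertical equilibrium: R_A = ΣP − R_B = 288.6 − 109.8 = 178.8 kN.

R_A = 178.8 kN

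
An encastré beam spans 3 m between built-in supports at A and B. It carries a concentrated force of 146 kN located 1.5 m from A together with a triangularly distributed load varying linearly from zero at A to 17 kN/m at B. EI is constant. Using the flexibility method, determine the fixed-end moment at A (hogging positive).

M_A = 59.85 kN·m

Take the two fixed-end moments M_A, M_B as redundants; the released structure is the simple span AB.
On the primary (simply-supported) span, the end slopes from the loading are:
  at A: point load 146 at a = 1.5: Pab(L + b)/(6LEI) = 82.12/EI
  at B: point load 146 at a = 1.5: Pab(L + a)/(6LEI) = 82.12/EI
  at A: triangular load, peak 17: 7w₀L³/(360EI) = 8.925/EI
  at B: triangular load, peak 17: w₀L³/(45EI) = 10.2/EI
  θ_A0 = 91.05/EI,  θ_B0 = 92.33/EI
Flexibility coefficients: a unit moment at one end gives L/(3EI) there and L/(6EI) at the far end, so f₁₁ = f₂₂ = 1/EI and f₁₂ = f₂₁ = 0.5/EI.
Compatibility — zero rotation at each built-in end:
  1 M_A + 0.5 M_B = 91.05
  0.5 M_A + 1 M_B = 92.33
Solving the pair gives M_A = 59.85 kN·m and M_B = 62.4 kN·m (hogging).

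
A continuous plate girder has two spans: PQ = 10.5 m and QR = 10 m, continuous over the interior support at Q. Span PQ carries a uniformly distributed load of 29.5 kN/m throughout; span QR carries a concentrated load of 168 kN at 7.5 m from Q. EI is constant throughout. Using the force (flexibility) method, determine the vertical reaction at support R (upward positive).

Release continuity at Q by inserting a hinge; the redundant is the internal moment M_Q. The primary structure is two simply-supported spans PQ and QR.
Rotations at Q on the released spans (each span's end-slope, ×1/EI):
  span PQ: UDL 29.5: wL³/(24EI) = 1423/EI
  span QR: point load 168 at a = 7.5: Pab(L + b)/(6LEI) = 656.2/EI
  relative rotation θ_0 = (1423 + 656.2)/EI = 2079/EI
A unit hogging moment at Q produces rotation L₁/(3EI) + L₂/(3EI) = 6.833/EI.
Slope continuity at Q: θ_0 = M_Q·6.833/EI, so M_Q = 2079/6.833 = 304.3 kN·m (hogging).
Span QR, ΣM about R: R_Q^{QR}·10 = 420 + 304.3, so R_Q^{QR} = 72.43 kN and R_R = 168 − 72.43 = 95.57 kN.

R_R = 95.57 kN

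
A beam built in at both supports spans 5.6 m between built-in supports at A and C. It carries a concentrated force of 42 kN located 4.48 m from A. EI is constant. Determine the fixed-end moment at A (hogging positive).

M_A = 7.526 kN·m

Take the two fixed-end moments M_A, M_C as redundants; the released structure is the simple span AC.
Simple-span end rotations at A and C under the given loads:
  at A: point load 42 at a = 4.48: Pab(L + b)/(6LEI) = 42.15/EI
  at C: point load 42 at a = 4.48: Pab(L + a)/(6LEI) = 63.22/EI
  θ_A0 = 42.15/EI,  θ_C0 = 63.22/EI
Flexibility coefficients: a unit moment at one end gives L/(3EI) there and L/(6EI) at the far end, so f₁₁ = f₂₂ = 1.867/EI and f₁₂ = f₂₁ = 0.9333/EI.
Compatibility — zero rotation at each built-in end:
  1.867 M_A + 0.9333 M_C = 42.15
  0.9333 M_A + 1.867 M_C = 63.22
Solving the pair gives M_A = 7.526 kN·m and M_C = 30.11 kN·m (hogging).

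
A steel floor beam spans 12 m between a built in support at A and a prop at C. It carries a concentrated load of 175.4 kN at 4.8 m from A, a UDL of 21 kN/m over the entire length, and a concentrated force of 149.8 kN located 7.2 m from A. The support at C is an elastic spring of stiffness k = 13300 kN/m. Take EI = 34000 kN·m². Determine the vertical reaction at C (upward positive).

R_C = 194.8 kN

Take the reaction at C as the redundant and release it; the primary structure is a cantilever fixed at A.
Downward deflection at the released point C due to the loads:
  point load 175.4 at a = 4.8: Pa²(3L − a)/(6EI) = 21014/EI
  UDL 21: wL⁴/(8EI) = 54432/EI
  point load 149.8 at a = 7.2: Pa²(3L − a)/(6EI) = 37275/EI
  δ_0 = 112721/EI
Tip deflection under a unit load at C: L³/(3EI) = 576/EI.
With EI = 34000 kN·m²: δ_0 = 3.3153 m and δ_{CC} = 0.016941 m/kN.
Compatibility — the spring shortens by R_C/k under the reaction it provides: δ_0 − R_C·δ_{CC} = R_C/k. With 1/k = 0.000075 m/kN, R_C = δ_0 / (δ_{CC} + 1/k) = 3.3153 / (0.016941 + 0.000075) = 194.8 kN.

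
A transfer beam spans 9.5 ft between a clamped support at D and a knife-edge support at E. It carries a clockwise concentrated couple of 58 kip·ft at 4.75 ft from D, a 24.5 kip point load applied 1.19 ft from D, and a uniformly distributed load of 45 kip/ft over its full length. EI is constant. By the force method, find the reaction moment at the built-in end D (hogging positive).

Release the roller at E. Primary structure: cantilever fixed at D.
Downward deflection at the released point E due to the loads:
  clockwise couple 58 at a = 4.75: M₀a(2L − a)/(2EI) = 1963/EI
  point load 24.5 at a = 1.19: Pa²(3L − a)/(6EI) = 157.9/EI
  UDL 45: wL⁴/(8EI) = 45816/EI
  δ_0 = 47937/EI
Flexibility coefficient — unit upward force at E: δ_{EE} = L³/(3EI) = 285.8/EI.
Compatibility at E: δ_0 − R_E·δ_{EE} = 0, so R_E = 47937/285.8 = 167.7 kip.
Moment equilibrium about D: M_D = Σ(load moments about D) − R_E·L = 2118 − 167.7×9.5 = 524.3 kip·ft.

M_D = 524.3 kip·ft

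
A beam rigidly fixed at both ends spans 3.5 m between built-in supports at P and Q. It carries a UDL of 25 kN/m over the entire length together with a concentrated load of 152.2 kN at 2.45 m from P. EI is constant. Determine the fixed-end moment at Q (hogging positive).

M_Q = 103.8 kN·m

Take the two fixed-end moments M_P, M_Q as redundants; the released structure is the simple span PQ.
Simple-span end rotations at P and Q under the given loads:
  at P: UDL 25: wL³/(24EI) = 44.66/EI
  at Q: UDL 25: wL³/(24EI) = 44.66/EI
  at P: point load 152.2 at a = 2.45: Pab(L + b)/(6LEI) = 84.83/EI
  at Q: point load 152.2 at a = 2.45: Pab(L + a)/(6LEI) = 110.9/EI
  θ_P0 = 129.5/EI,  θ_Q0 = 155.6/EI
Flexibility coefficients: a unit moment at one end gives L/(3EI) there and L/(6EI) at the far end, so f₁₁ = f₂₂ = 1.167/EI and f₁₂ = f₂₁ = 0.5833/EI.
Compatibility — zero rotation at each built-in end:
  1.167 M_P + 0.5833 M_Q = 129.5
  0.5833 M_P + 1.167 M_Q = 155.6
Solving the pair gives M_P = 59.08 kN·m and M_Q = 103.8 kN·m (hogging).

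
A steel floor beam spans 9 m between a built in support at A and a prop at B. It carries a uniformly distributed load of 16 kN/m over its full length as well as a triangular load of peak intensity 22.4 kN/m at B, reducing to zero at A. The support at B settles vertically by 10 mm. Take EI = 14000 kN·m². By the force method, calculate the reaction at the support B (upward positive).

R_B = 108.9 kN

Release the roller at B. Primary structure: cantilever fixed at A.
Downward deflection at the released point B due to the loads:
  UDL 16: wL⁴/(8EI) = 13122/EI
  triangular load, peak 22.4 at the free end: 11w₀L⁴/(120EI) = 13472/EI
  δ_0 = 26594/EI
Flexibility coefficient — unit upward force at B: δ_{BB} = L³/(3EI) = 243/EI.
With EI = 14000 kN·m²: δ_0 = 1.8996 m and δ_{BB} = 0.017357 m/kN.
Compatibility — the beam at B must follow the support down by 0.01 m: δ_0 − R_B·δ_{BB} = 0.01, so R_B = (1.8996 − 0.01)/0.017357 = 108.9 kN.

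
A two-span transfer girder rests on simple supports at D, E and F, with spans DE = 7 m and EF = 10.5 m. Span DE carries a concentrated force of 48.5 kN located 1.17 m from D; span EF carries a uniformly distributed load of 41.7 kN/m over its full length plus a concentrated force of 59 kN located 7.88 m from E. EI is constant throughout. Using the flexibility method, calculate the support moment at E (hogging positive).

Insert a hinge at E; M_E is the redundant, and each span becomes simply supported.
End slopes at the hinge E, treating each span as simply supported:
  span DE: point load 48.5 at a = 1.17: Pab(L + a)/(6LEI) = 64.35/EI
  span EF: UDL 41.7: wL³/(24EI) = 2011/EI
  span EF: point load 59 at a = 7.88: Pab(L + b)/(6LEI) = 253.7/EI
  relative rotation θ_0 = (64.35 + 2265)/EI = 2329/EI
A unit hogging moment at E produces rotation L₁/(3EI) + L₂/(3EI) = 5.833/EI.
Slope continuity at E: θ_0 = M_E·5.833/EI, so M_E = 2329/5.833 = 399.3 kN·m (hogging).

M_E = 399.3 kN·m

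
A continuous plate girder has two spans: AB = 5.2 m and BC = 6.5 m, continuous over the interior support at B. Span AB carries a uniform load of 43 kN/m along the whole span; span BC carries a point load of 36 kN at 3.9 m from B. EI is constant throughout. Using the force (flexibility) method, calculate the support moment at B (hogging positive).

M_B = 86.44 kN·m

Release continuity at B by inserting a hinge; the redundant is the internal moment M_B. The primary structure is two simply-supported spans AB and BC.
Rotations at B on the released spans (each span's end-slope, ×1/EI):
  span AB: UDL 43: wL³/(24EI) = 251.9/EI
  span BC: point load 36 at a = 3.9: Pab(L + b)/(6LEI) = 85.18/EI
  relative rotation θ_0 = (251.9 + 85.18)/EI = 337.1/EI
A unit hogging moment at B produces rotation L₁/(3EI) + L₂/(3EI) = 3.9/EI.
Compatibility: M_B·(L₁+L₂)/(3EI) = θ_0, giving M_B = 86.44 kN·m (hogging).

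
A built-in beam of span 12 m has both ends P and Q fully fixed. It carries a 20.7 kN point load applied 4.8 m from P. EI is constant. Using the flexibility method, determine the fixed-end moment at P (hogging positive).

Take the two fixed-end moments M_P, M_Q as redundants; the released structure is the simple span PQ.
End rotations of the released simple span under the applied load (×1/EI):
  at P: point load 20.7 at a = 4.8: Pab(L + b)/(6LEI) = 190.8/EI
  at Q: point load 20.7 at a = 4.8: Pab(L + a)/(6LEI) = 166.9/EI
  θ_P0 = 190.8/EI,  θ_Q0 = 166.9/EI
Flexibility coefficients: a unit moment at one end gives L/(3EI) there and L/(6EI) at the far end, so f₁₁ = f₂₂ = 4/EI and f₁₂ = f₂₁ = 2/EI.
Compatibility — zero rotation at each built-in end:
  4 M_P + 2 M_Q = 190.8
  2 M_P + 4 M_Q = 166.9
Solving the pair gives M_P = 35.77 kN·m and M_Q = 23.85 kN·m (hogging).

M_P = 35.77 kN·m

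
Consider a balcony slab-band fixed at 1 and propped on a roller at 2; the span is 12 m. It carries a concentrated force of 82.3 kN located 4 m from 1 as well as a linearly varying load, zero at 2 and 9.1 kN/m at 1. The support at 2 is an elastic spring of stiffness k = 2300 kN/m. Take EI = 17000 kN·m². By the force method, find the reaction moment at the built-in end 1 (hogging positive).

Remove the prop at 2; the released (primary) structure is a cantilever built in at 1.
Free-end deflection of the primary structure under the applied loading (downward +):
  point load 82.3 at a = 4: Pa²(3L − a)/(6EI) = 7023/EI
  triangular load, peak 9.1 at the fixed end: w₀L⁴/(30EI) = 6290/EI
  δ_0 = 13313/EI
Flexibility coefficient — unit upward force at 2: δ_{22} = L³/(3EI) = 576/EI.
With EI = 17000 kN·m²: δ_0 = 0.78311 m and δ_{22} = 0.033882 m/kN.
Compatibility — the spring shortens by R_2/k under the reaction it provides: δ_0 − R_2·δ_{22} = R_2/k. With 1/k = 0.000435 m/kN, R_2 = δ_0 / (δ_{22} + 1/k) = 0.78311 / (0.033882 + 0.000435) = 22.82 kN.
Moment equilibrium about 1: M_1 = Σ(load moments about 1) − R_2·L = 547.6 − 22.82×12 = 273.8 kN·m.

M_1 = 273.8 kN·m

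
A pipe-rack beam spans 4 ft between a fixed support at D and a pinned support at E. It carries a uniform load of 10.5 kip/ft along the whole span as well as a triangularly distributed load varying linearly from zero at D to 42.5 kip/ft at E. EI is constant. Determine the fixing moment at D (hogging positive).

Release the roller at E. Primary structure: cantilever fixed at D.
Downward deflection at the released point E due to the loads:
  UDL 10.5: wL⁴/(8EI) = 336/EI
  triangular load, peak 42.5 at the free end: 11w₀L⁴/(120EI) = 997.3/EI
  δ_0 = 1333/EI
Tip deflection under a unit load at E: L³/(3EI) = 21.33/EI.
The prop prevents deflection at E: R_E = δ_0/δ_{EE} = 1333/21.33 = 62.5 kip.
Moment equilibrium about D: M_D = Σ(load moments about D) − R_E·L = 310.7 − 62.5×4 = 60.67 kip·ft.

M_D = 60.67 kip·ft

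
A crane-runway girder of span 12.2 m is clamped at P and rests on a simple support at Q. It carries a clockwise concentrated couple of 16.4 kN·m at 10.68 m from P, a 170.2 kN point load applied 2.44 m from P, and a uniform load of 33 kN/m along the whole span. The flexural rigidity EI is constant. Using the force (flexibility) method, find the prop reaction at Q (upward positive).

R_Q = 162.5 kN

Release the roller at Q. Primary structure: cantilever fixed at P.
Deflection at Q on the released cantilever, summing each load's contribution:
  clockwise couple 16.4 at a = 10.68: M₀a(2L − a)/(2EI) = 1202/EI
  point load 170.2 at a = 2.44: Pa²(3L − a)/(6EI) = 5769/EI
  UDL 33: wL⁴/(8EI) = 91383/EI
  δ_0 = 98353/EI
Flexibility coefficient — unit upward force at Q: δ_{QQ} = L³/(3EI) = 605.3/EI.
Compatibility at Q: δ_0 − R_Q·δ_{QQ} = 0, so R_Q = 98353/605.3 = 162.5 kN.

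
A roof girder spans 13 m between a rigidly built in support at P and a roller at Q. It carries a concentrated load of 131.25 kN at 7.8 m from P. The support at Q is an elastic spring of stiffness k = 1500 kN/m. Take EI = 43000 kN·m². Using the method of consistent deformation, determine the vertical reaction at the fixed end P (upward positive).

Take the reaction at Q as the redundant and release it; the primary structure is a cantilever fixed at P.
Downward deflection at the released point Q due to the loads:
  point load 131.25 at a = 7.8: Pa²(3L − a)/(6EI) = 41523/EI
Flexibility coefficient — unit upward force at Q: δ_{QQ} = L³/(3EI) = 732.3/EI.
With EI = 43000 kN·m²: δ_0 = 0.96566 m and δ_{QQ} = 0.017031 m/kN.
Compatibility — the spring shortens by R_Q/k under the reaction it provides: δ_0 − R_Q·δ_{QQ} = R_Q/k. With 1/k = 0.000667 m/kN, R_Q = δ_0 / (δ_{QQ} + 1/k) = 0.96566 / (0.017031 + 0.000667) = 54.56 kN.
Vertical equilibrium: R_P = ΣP − R_Q = 131.2 − 54.56 = 76.69 kN.

R_P = 76.69 kN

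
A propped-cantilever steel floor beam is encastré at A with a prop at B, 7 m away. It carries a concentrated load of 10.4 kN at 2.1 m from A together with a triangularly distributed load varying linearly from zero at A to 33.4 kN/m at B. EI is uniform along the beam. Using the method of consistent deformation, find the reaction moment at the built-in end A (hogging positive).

Choose R_B as the redundant. The primary structure is the cantilever fixed at A.
Downward deflection at the released point B due to the loads:
  point load 10.4 at a = 2.1: Pa²(3L − a)/(6EI) = 144.5/EI
  triangular load, peak 33.4 at the free end: 11w₀L⁴/(120EI) = 7351/EI
  δ_0 = 7496/EI
Flexibility coefficient — unit upward force at B: δ_{BB} = L³/(3EI) = 114.3/EI.
Compatibility at B: δ_0 − R_B·δ_{BB} = 0, so R_B = 7496/114.3 = 65.56 kN.
Moment equilibrium about A: M_A = Σ(load moments about A) − R_B·L = 567.4 − 65.56×7 = 108.5 kN·m.

M_A = 108.5 kN·m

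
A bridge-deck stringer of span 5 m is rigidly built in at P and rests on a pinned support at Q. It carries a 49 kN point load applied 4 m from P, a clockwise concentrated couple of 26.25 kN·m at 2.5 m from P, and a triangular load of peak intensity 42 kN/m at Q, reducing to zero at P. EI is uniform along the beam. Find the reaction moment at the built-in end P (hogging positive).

M_P = 81.49 kN·m

Release the roller at Q. Primary structure: cantilever fixed at P.
Deflection at Q on the released cantilever, summing each load's contribution:
  point load 49 at a = 4: Pa²(3L − a)/(6EI) = 1437/EI
  clockwise couple 26.25 at a = 2.5: M₀a(2L − a)/(2EI) = 246.1/EI
  triangular load, peak 42 at the free end: 11w₀L⁴/(120EI) = 2406/EI
  δ_0 = 4090/EI
Tip deflection under a unit load at Q: L³/(3EI) = 41.67/EI.
Compatibility at Q: δ_0 − R_Q·δ_{QQ} = 0, so R_Q = 4090/41.67 = 98.15 kN.
Moment equilibrium about P: M_P = Σ(load moments about P) − R_Q·L = 572.2 − 98.15×5 = 81.49 kN·m.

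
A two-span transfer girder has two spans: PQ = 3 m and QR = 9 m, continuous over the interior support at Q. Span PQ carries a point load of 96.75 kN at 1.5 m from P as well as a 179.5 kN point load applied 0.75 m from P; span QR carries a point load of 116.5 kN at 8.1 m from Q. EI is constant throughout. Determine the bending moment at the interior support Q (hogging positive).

Release continuity at Q by inserting a hinge; the redundant is the internal moment M_Q. The primary structure is two simply-supported spans PQ and QR.
Discontinuity in slope at Q on the released structure — sum the simple-span end rotations:
  span PQ: point load 96.75 at a = 1.5: Pab(L + a)/(6LEI) = 54.42/EI
  span PQ: point load 179.5 at a = 0.75: Pab(L + a)/(6LEI) = 63.11/EI
  span QR: point load 116.5 at a = 8.1: Pab(L + b)/(6LEI) = 155.7/EI
  relative rotation θ_0 = (117.5 + 155.7)/EI = 273.2/EI
A unit hogging moment at Q produces rotation L₁/(3EI) + L₂/(3EI) = 4/EI.
Compatibility: M_Q·(L₁+L₂)/(3EI) = θ_0, giving M_Q = 68.31 kN·m (hogging).

M_Q = 68.31 kN·m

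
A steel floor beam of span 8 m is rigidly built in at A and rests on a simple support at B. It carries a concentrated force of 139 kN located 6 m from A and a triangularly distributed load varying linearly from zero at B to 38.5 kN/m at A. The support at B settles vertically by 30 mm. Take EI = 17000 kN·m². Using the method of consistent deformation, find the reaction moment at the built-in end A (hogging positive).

Remove the prop at B; the released (primary) structure is a cantilever built in at A.
Free-end deflection of the primary structure under the applied loading (downward +):
  point load 139 at a = 6: Pa²(3L − a)/(6EI) = 15012/EI
  triangular load, peak 38.5 at the fixed end: w₀L⁴/(30EI) = 5257/EI
  δ_0 = 20269/EI
Flexibility coefficient — unit upward force at B: δ_{BB} = L³/(3EI) = 170.7/EI.
With EI = 17000 kN·m²: δ_0 = 1.1923 m and δ_{BB} = 0.010039 m/kN.
Compatibility — the beam at B must follow the support down by 0.03 m: δ_0 − R_B·δ_{BB} = 0.03, so R_B = (1.1923 − 0.03)/0.010039 = 115.8 kN.
Moment equilibrium about A: M_A = Σ(load moments about A) − R_B·L = 1245 − 115.8×8 = 318.5 kN·m.

M_A = 318.5 kN·m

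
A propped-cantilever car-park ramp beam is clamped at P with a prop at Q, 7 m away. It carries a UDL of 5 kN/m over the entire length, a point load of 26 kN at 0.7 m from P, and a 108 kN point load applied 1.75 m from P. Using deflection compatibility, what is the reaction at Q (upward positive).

R_Q = 22.78 kN

Remove the prop at Q; the released (primary) structure is a cantilever built in at P.
Free-end deflection of the primary structure under the applied loading (downward +):
  UDL 5: wL⁴/(8EI) = 1501/EI
  point load 26 at a = 0.7: Pa²(3L − a)/(6EI) = 43.1/EI
  point load 108 at a = 1.75: Pa²(3L − a)/(6EI) = 1061/EI
  δ_0 = 2605/EI
Flexibility coefficient — unit upward force at Q: δ_{QQ} = L³/(3EI) = 114.3/EI.
The prop prevents deflection at Q: R_Q = δ_0/δ_{QQ} = 2605/114.3 = 22.78 kN.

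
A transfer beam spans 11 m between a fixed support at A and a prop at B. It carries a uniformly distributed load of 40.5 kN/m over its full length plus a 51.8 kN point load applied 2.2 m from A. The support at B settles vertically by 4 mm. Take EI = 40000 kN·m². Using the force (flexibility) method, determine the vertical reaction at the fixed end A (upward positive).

R_A = 327.7 kN

Remove the prop at B; the released (primary) structure is a cantilever built in at A.
Free-end deflection of the primary structure under the applied loading (downward +):
  UDL 40.5: wL⁴/(8EI) = 74120/EI
  point load 51.8 at a = 2.2: Pa²(3L − a)/(6EI) = 1287/EI
  δ_0 = 75407/EI
Tip deflection under a unit load at B: L³/(3EI) = 443.7/EI.
With EI = 40000 kN·m²: δ_0 = 1.8852 m and δ_{BB} = 0.011092 m/kN.
Compatibility — the beam at B must follow the support down by 0.004 m: δ_0 − R_B·δ_{BB} = 0.004, so R_B = (1.8852 − 0.004)/0.011092 = 169.6 kN.
Vertical equilibrium: R_A = ΣP − R_B = 497.3 − 169.6 = 327.7 kN.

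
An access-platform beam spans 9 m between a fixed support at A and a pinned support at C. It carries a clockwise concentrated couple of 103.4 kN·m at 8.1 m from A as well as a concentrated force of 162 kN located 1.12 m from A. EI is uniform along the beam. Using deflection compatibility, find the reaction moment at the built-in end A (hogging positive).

M_A = 98.83 kN·m

Take the reaction at C as the redundant and release it; the primary structure is a cantilever fixed at A.
Primary-structure tip deflection at C by superposition:
  clockwise couple 103.4 at a = 8.1: M₀a(2L − a)/(2EI) = 4146/EI
  point load 162 at a = 1.12: Pa²(3L − a)/(6EI) = 876.5/EI
  δ_0 = 5022/EI
Tip deflection under a unit load at C: L³/(3EI) = 243/EI.
Compatibility at C: δ_0 − R_C·δ_{CC} = 0, so R_C = 5022/243 = 20.67 kN.
Moment equilibrium about A: M_A = Σ(load moments about A) − R_C·L = 284.8 − 20.67×9 = 98.83 kN·m.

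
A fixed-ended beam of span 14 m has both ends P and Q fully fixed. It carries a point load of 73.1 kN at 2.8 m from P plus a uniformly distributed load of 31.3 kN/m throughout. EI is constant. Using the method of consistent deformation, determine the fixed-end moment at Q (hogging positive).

Release both end moments; the primary structure is a simply-supported span PQ with redundants M_P and M_Q.
Simple-span end rotations at P and Q under the given loads:
  at P: point load 73.1 at a = 2.8: Pab(L + b)/(6LEI) = 687.7/EI
  at Q: point load 73.1 at a = 2.8: Pab(L + a)/(6LEI) = 458.5/EI
  at P: UDL 31.3: wL³/(24EI) = 3579/EI
  at Q: UDL 31.3: wL³/(24EI) = 3579/EI
  θ_P0 = 4266/EI,  θ_Q0 = 4037/EI
Flexibility coefficients: a unit moment at one end gives L/(3EI) there and L/(6EI) at the far end, so f₁₁ = f₂₂ = 4.667/EI and f₁₂ = f₂₁ = 2.333/EI.
Compatibility — zero rotation at each built-in end:
  4.667 M_P + 2.333 M_Q = 4266
  2.333 M_P + 4.667 M_Q = 4037
Solving the pair gives M_P = 642.2 kN·m and M_Q = 544 kN·m (hogging).

M_Q = 544 kN·m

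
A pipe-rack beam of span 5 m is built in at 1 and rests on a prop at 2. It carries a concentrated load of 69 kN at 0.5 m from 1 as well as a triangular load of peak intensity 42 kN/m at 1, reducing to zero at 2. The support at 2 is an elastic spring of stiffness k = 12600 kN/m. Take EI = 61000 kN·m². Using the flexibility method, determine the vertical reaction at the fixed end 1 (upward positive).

R_1 = 154.3 kN

Choose R_2 as the redundant. The primary structure is the cantilever fixed at 1.
Primary-structure tip deflection at 2 by superposition:
  point load 69 at a = 0.5: Pa²(3L − a)/(6EI) = 41.69/EI
  triangular load, peak 42 at the fixed end: w₀L⁴/(30EI) = 875/EI
  δ_0 = 916.7/EI
Tip deflection under a unit load at 2: L³/(3EI) = 41.67/EI.
With EI = 61000 kN·m²: δ_0 = 0.015028 m and δ_{22} = 0.000683 m/kN.
Compatibility — the spring shortens by R_2/k under the reaction it provides: δ_0 − R_2·δ_{22} = R_2/k. With 1/k = 0.000079 m/kN, R_2 = δ_0 / (δ_{22} + 1/k) = 0.015028 / (0.000683 + 0.000079) = 19.71 kN.
Vertical equilibrium: R_1 = ΣP − R_2 = 174 − 19.71 = 154.3 kN.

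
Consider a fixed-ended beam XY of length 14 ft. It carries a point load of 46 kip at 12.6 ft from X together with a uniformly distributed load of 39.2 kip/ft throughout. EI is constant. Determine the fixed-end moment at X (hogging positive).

M_X = 646.1 kip·ft

Release both end moments; the primary structure is a simply-supported span XY with redundants M_X and M_Y.
End rotations of the released simple span under the applied load (×1/EI):
  at X: point load 46 at a = 12.6: Pab(L + b)/(6LEI) = 148.8/EI
  at Y: point load 46 at a = 12.6: Pab(L + a)/(6LEI) = 257/EI
  at X: UDL 39.2: wL³/(24EI) = 4482/EI
  at Y: UDL 39.2: wL³/(24EI) = 4482/EI
  θ_X0 = 4631/EI,  θ_Y0 = 4739/EI
Flexibility coefficients: a unit moment at one end gives L/(3EI) there and L/(6EI) at the far end, so f₁₁ = f₂₂ = 4.667/EI and f₁₂ = f₂₁ = 2.333/EI.
Compatibility — zero rotation at each built-in end:
  4.667 M_X + 2.333 M_Y = 4631
  2.333 M_X + 4.667 M_Y = 4739
Solving the pair gives M_X = 646.1 kip·ft and M_Y = 692.4 kip·ft (hogging).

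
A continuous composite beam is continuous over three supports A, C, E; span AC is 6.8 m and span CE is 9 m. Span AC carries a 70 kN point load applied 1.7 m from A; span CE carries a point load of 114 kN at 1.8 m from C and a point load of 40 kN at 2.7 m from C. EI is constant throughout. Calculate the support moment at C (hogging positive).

Take M_C as the redundant. Released structure: two simple spans AC and CE with a hinge at C.
Rotations at C on the released spans (each span's end-slope, ×1/EI):
  span AC: point load 70 at a = 1.7: Pab(L + a)/(6LEI) = 126.4/EI
  span CE: point load 114 at a = 1.8: Pab(L + b)/(6LEI) = 443.2/EI
  span CE: point load 40 at a = 2.7: Pab(L + b)/(6LEI) = 192.8/EI
  relative rotation θ_0 = (126.4 + 636)/EI = 762.4/EI
A unit hogging moment at C produces rotation L₁/(3EI) + L₂/(3EI) = 5.267/EI.
Compatibility: M_C·(L₁+L₂)/(3EI) = θ_0, giving M_C = 144.8 kN·m (hogging).

M_C = 144.8 kN·m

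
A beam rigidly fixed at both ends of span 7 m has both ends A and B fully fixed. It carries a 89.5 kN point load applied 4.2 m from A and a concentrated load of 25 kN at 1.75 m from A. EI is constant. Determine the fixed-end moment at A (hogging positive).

M_A = 84.75 kN·m

Take the two fixed-end moments M_A, M_B as redundants; the released structure is the simple span AB.
On the primary (simply-supported) span, the end slopes from the loading are:
  at A: point load 89.5 at a = 4.2: Pab(L + b)/(6LEI) = 245.6/EI
  at B: point load 89.5 at a = 4.2: Pab(L + a)/(6LEI) = 280.7/EI
  at A: point load 25 at a = 1.75: Pab(L + b)/(6LEI) = 66.99/EI
  at B: point load 25 at a = 1.75: Pab(L + a)/(6LEI) = 47.85/EI
  θ_A0 = 312.6/EI,  θ_B0 = 328.5/EI
Flexibility coefficients: a unit moment at one end gives L/(3EI) there and L/(6EI) at the far end, so f₁₁ = f₂₂ = 2.333/EI and f₁₂ = f₂₁ = 1.167/EI.
Compatibility — zero rotation at each built-in end:
  2.333 M_A + 1.167 M_B = 312.6
  1.167 M_A + 2.333 M_B = 328.5
Solving the pair gives M_A = 84.75 kN·m and M_B = 98.42 kN·m (hogging).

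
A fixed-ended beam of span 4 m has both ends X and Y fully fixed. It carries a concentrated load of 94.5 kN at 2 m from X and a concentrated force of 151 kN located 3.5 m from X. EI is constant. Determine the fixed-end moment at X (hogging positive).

M_X = 55.51 kN·m

Release both end moments; the primary structure is a simply-supported span XY with redundants M_X and M_Y.
End rotations of the released simple span under the applied load (×1/EI):
  at X: point load 94.5 at a = 2: Pab(L + b)/(6LEI) = 94.5/EI
  at Y: point load 94.5 at a = 2: Pab(L + a)/(6LEI) = 94.5/EI
  at X: point load 151 at a = 3.5: Pab(L + b)/(6LEI) = 49.55/EI
  at Y: point load 151 at a = 3.5: Pab(L + a)/(6LEI) = 82.58/EI
  θ_X0 = 144/EI,  θ_Y0 = 177.1/EI
Flexibility coefficients: a unit moment at one end gives L/(3EI) there and L/(6EI) at the far end, so f₁₁ = f₂₂ = 1.333/EI and f₁₂ = f₂₁ = 0.6667/EI.
Compatibility — zero rotation at each built-in end:
  1.333 M_X + 0.6667 M_Y = 144
  0.6667 M_X + 1.333 M_Y = 177.1
Solving the pair gives M_X = 55.51 kN·m and M_Y = 105.1 kN·m (hogging).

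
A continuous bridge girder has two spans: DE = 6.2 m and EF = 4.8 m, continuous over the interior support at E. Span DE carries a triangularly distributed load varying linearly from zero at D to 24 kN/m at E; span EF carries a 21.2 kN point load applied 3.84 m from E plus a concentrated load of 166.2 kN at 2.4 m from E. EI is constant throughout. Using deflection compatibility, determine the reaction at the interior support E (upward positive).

R_E = 175.5 kN

Insert a hinge at E; M_E is the redundant, and each span becomes simply supported.
Rotations at E on the released spans (each span's end-slope, ×1/EI):
  span DE: triangular load, peak 24: w₀L³/(45EI) = 127.1/EI
  span EF: point load 21.2 at a = 3.84: Pab(L + b)/(6LEI) = 15.63/EI
  span EF: point load 166.2 at a = 2.4: Pab(L + b)/(6LEI) = 239.3/EI
  relative rotation θ_0 = (127.1 + 255)/EI = 382.1/EI
A unit hogging moment at E produces rotation L₁/(3EI) + L₂/(3EI) = 3.667/EI.
Compatibility: M_E·(L₁+L₂)/(3EI) = θ_0, giving M_E = 104.2 kN·m (hogging).
Span DE, ΣM about D with M_E applied at E: R_E^{DE}·6.2 = 307.5 + 104.2, so R_E^{DE} = 66.41 kN and R_D = 74.4 − 66.41 = 7.994 kN.
Span EF, ΣM about F: R_E^{EF}·4.8 = 419.2 + 104.2, so R_E^{EF} = 109 kN and R_F = 187.4 − 109 = 78.35 kN.
R_E = 66.41 + 109 = 175.5 kN.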